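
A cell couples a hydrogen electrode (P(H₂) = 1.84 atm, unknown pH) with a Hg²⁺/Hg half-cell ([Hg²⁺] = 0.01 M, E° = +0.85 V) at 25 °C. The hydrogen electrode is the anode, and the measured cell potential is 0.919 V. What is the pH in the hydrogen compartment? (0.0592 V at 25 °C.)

pH = 2.03

E°_cell = 0.85 V and n = 2.
log Q = n(E° − E)/0.0592 = 2×(0.85 − 0.919)/0.0592 = -2.331.
With Q = [H⁺]^2 / ([Hg²⁺]·P(H₂)), solving for [H⁺] gives log[H⁺] = -2.033, so pH = 2.03.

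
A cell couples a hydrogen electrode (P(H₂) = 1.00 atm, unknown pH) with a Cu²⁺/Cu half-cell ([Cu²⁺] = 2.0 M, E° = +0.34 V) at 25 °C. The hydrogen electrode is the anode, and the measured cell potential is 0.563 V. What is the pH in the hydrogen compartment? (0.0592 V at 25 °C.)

E°_cell = 0.34 V and n = 2.
log Q = n(E° − E)/0.0592 = 2×(0.34 − 0.563)/0.0592 = -7.534.
With Q = [H⁺]^2 / ([Cu²⁺]·P(H₂)), solving for [H⁺] gives log[H⁺] = -3.616, so pH = 3.62.

pH = 3.62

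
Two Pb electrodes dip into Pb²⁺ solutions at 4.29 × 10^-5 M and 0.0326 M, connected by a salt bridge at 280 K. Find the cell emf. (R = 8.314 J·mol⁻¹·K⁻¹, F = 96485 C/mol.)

0.080 V

Both half-cells are Pb²⁺/Pb, so E°_cell = 0. The concentrated side is the cathode; the cell reaction moves Pb²⁺ from high to low concentration with n = 2.
Q = [Pb²⁺]_dilute/[Pb²⁺]_conc = 4.29 × 10^-5/0.0326 = 0.00132.
E = 0 − (RT/nF) ln Q = −((8.314×280)/(2×96485))(-6.633) = 0.0800 V.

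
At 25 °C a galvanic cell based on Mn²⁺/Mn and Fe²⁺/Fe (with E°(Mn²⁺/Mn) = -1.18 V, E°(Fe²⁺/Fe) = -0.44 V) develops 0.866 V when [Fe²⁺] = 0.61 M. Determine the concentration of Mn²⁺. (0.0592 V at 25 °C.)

3.4 × 10^-5 M

From the Nernst equation, log Q = n(E° − E)/0.0592 = 2(0.74 − 0.866)/0.0592 = -4.257, so Q = 5.54 × 10^-5.
With Q = [Mn²⁺]/[Fe²⁺] and the known concentrations, [Mn²⁺] in the numerator gives [Mn²⁺] = 3.4 × 10^-5 M.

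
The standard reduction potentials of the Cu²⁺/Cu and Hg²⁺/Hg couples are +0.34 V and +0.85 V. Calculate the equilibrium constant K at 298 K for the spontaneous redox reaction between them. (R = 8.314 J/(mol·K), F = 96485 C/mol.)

1.8 × 10^17

E°_cell = +0.85 − (+0.34) = 0.51 V, with n = 2 electrons transferred.
At equilibrium E = 0, so the Nernst equation gives ln K = nFE°/RT = (2)(96485)(0.51)/((8.314)(298)) = 39.72.
K = e^39.72 = 1.8 × 10^17.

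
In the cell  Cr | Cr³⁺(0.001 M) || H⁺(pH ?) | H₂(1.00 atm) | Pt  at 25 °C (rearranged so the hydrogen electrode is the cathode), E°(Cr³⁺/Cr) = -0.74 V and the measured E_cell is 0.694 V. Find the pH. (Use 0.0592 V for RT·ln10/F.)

pH = 1.78

E°_cell = 0.74 V and n = 6.
log Q = n(E° − E)/0.0592 = 6×(0.74 − 0.694)/0.0592 = 4.662.
With Q = [Cr³⁺]^2·P(H₂)^3 / [H⁺]^6, solving for [H⁺] gives log[H⁺] = -1.777, so pH = 1.78.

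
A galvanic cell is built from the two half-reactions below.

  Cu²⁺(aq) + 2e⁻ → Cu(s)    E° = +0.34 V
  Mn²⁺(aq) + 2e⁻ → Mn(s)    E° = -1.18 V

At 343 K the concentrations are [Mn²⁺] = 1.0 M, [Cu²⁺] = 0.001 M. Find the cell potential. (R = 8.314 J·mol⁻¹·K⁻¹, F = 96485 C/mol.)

The Cu²⁺/Cu couple has the higher reduction potential and acts as the cathode, so E°_cell = +0.34 − (-1.18) = 1.52 V.
Balancing electrons gives n = 2; the reaction quotient is Q = [Mn²⁺]/[Cu²⁺] = 1000.
E = E° − (RT/nF) ln Q = 1.52 − (8.314×343)/(2×96485) × (6.908) = 1.520 − 0.102 = 1.418 V.

1.42 V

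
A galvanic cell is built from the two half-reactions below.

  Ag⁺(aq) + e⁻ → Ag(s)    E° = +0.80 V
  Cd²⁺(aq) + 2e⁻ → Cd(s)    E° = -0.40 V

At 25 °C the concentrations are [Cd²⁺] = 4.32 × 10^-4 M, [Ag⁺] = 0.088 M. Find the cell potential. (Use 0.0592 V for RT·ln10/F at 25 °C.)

The Ag⁺/Ag couple has the higher reduction potential and acts as the cathode, so E°_cell = +0.80 − (-0.40) = 1.20 V.
Balancing electrons gives n = 2; the reaction quotient is Q = [Cd²⁺]/[Ag⁺]^2 = 0.0558.
At 25 °C, E = E° − (0.0592/n) log Q = 1.20 − (0.0592/2)(-1.253) = 1.200 + 0.037 = 1.237 V.

1.24 V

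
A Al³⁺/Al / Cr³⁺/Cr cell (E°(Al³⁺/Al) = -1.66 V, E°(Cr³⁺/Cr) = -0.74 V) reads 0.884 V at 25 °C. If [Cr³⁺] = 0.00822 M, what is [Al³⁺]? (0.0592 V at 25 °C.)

From the Nernst equation, log Q = n(E° − E)/0.0592 = 3(0.92 − 0.884)/0.0592 = 1.824, so Q = 66.7.
With Q = [Al³⁺]/[Cr³⁺] and the known concentrations, [Al³⁺] in the numerator gives [Al³⁺] = 0.55 M.

0.55 M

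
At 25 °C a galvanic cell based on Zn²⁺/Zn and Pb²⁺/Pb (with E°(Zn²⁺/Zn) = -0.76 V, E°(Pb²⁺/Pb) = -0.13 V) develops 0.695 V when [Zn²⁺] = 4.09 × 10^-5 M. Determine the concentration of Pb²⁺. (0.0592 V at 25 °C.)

0.0064 M

From the Nernst equation, log Q = n(E° − E)/0.0592 = 2(0.63 − 0.695)/0.0592 = -2.196, so Q = 0.00637.
With Q = [Zn²⁺]/[Pb²⁺] and the known concentrations, [Pb²⁺] in the denominator gives [Pb²⁺] = 0.0064 M.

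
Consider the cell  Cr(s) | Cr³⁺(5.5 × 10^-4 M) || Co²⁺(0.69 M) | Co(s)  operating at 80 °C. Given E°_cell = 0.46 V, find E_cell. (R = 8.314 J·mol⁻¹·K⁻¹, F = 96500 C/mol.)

0.530 V

Balancing electrons gives n = 6; the reaction quotient is Q = [Cr³⁺]^2/[Co²⁺]^3 = 9.21 × 10^-7.
E = E° − (RT/nF) ln Q = 0.46 − (8.314×353)/(6×96500) × (-13.898) = 0.460 + 0.070 = 0.530 V.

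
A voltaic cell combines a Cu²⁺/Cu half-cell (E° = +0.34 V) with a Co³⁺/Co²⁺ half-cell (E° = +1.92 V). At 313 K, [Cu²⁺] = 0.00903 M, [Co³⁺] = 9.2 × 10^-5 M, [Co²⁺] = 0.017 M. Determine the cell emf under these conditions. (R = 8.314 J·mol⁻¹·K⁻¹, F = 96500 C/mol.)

The Co³⁺/Co²⁺ couple has the higher reduction potential and acts as the cathode, so E°_cell = +1.92 − (+0.34) = 1.58 V.
Balancing electrons gives n = 2; the reaction quotient is Q = [Cu²⁺]·[Co²⁺]^2/[Co³⁺]^2 = 308.
E = E° − (RT/nF) ln Q = 1.58 − (8.314×313)/(2×96500) × (5.731) = 1.580 − 0.077 = 1.503 V.

1.50 V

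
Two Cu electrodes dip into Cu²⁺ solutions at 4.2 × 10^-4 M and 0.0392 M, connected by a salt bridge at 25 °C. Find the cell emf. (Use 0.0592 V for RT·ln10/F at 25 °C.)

Both half-cells are Cu²⁺/Cu, so E°_cell = 0. The concentrated side is the cathode; the cell reaction moves Cu²⁺ from high to low concentration with n = 2.
Q = [Cu²⁺]_dilute/[Cu²⁺]_conc = 4.2 × 10^-4/0.0392 = 0.0107.
E = 0 − (0.0592/2) log Q = −(0.0592/2)(-1.970) = 0.0583 V.

0.058 V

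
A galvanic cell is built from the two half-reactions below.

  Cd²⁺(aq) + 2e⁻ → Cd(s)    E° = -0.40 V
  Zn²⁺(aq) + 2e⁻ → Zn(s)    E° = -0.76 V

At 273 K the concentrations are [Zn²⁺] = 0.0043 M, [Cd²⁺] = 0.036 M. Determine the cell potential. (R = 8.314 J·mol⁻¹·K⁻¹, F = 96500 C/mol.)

The Cd²⁺/Cd couple has the higher reduction potential and acts as the cathode, so E°_cell = -0.40 − (-0.76) = 0.36 V.
Balancing electrons gives n = 2; the reaction quotient is Q = [Zn²⁺]/[Cd²⁺] = 0.119.
E = E° − (RT/nF) ln Q = 0.36 − (8.314×273)/(2×96500) × (-2.125) = 0.360 + 0.025 = 0.385 V.

0.385 V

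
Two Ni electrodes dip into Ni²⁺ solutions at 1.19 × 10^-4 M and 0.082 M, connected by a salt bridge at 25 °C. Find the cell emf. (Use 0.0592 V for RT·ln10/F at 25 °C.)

Both half-cells are Ni²⁺/Ni, so E°_cell = 0. The concentrated side is the cathode; the cell reaction moves Ni²⁺ from high to low concentration with n = 2.
Q = [Ni²⁺]_dilute/[Ni²⁺]_conc = 1.19 × 10^-4/0.082 = 0.00145.
E = 0 − (0.0592/2) log Q = −(0.0592/2)(-2.838) = 0.0840 V.

0.084 V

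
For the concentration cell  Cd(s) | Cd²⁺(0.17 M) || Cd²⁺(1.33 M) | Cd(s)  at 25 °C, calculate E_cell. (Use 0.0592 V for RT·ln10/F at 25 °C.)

0.026 V

Both half-cells are Cd²⁺/Cd, so E°_cell = 0. The concentrated side is the cathode; the cell reaction moves Cd²⁺ from high to low concentration with n = 2.
Q = [Cd²⁺]_dilute/[Cd²⁺]_conc = 0.17/1.33 = 0.128.
E = 0 − (0.0592/2) log Q = −(0.0592/2)(-0.893) = 0.0264 V.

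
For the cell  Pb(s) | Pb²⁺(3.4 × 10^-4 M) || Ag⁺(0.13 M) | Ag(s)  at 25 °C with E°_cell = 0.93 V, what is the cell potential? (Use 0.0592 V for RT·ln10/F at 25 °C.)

0.980 V

Balancing electrons gives n = 2; the reaction quotient is Q = [Pb²⁺]/[Ag⁺]^2 = 0.0201.
At 25 °C, E = E° − (0.0592/n) log Q = 0.93 − (0.0592/2)(-1.696) = 0.930 + 0.050 = 0.980 V.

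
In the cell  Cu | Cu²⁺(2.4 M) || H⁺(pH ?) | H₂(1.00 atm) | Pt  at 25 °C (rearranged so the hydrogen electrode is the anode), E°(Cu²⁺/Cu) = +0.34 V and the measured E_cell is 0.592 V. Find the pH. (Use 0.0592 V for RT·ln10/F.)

E°_cell = 0.34 V and n = 2.
log Q = n(E° − E)/0.0592 = 2×(0.34 − 0.592)/0.0592 = -8.514.
With Q = [H⁺]^2 / ([Cu²⁺]·P(H₂)), solving for [H⁺] gives log[H⁺] = -4.067, so pH = 4.07.

pH = 4.07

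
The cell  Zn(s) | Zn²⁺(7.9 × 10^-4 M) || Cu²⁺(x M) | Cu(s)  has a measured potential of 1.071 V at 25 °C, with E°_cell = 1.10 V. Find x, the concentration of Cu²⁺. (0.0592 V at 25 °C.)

From the Nernst equation, log Q = n(E° − E)/0.0592 = 2(1.10 − 1.071)/0.0592 = 0.980, so Q = 9.54.
With Q = [Zn²⁺]/[Cu²⁺] and the known concentrations, [Cu²⁺] in the denominator gives [Cu²⁺] = 8.3 × 10^-5 M.

8.3 × 10^-5 M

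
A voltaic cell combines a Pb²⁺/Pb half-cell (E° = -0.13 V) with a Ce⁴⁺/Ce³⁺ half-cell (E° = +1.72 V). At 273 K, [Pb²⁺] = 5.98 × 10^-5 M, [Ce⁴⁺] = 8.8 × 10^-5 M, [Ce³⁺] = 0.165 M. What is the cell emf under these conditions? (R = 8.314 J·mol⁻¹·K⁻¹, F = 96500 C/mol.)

The Ce⁴⁺/Ce³⁺ couple has the higher reduction potential and acts as the cathode, so E°_cell = +1.72 − (-0.13) = 1.85 V.
Balancing electrons gives n = 2; the reaction quotient is Q = [Pb²⁺]·[Ce³⁺]^2/[Ce⁴⁺]^2 = 210.
E = E° − (RT/nF) ln Q = 1.85 − (8.314×273)/(2×96500) × (5.348) = 1.850 − 0.063 = 1.787 V.

1.79 V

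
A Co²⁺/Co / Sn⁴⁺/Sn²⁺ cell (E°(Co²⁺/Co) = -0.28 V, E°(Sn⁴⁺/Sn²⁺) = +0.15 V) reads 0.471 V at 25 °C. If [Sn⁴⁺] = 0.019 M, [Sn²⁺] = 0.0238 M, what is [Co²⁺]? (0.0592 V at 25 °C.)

0.033 M

From the Nernst equation, log Q = n(E° − E)/0.0592 = 2(0.43 − 0.471)/0.0592 = -1.385, so Q = 0.0412.
With Q = [Co²⁺]·[Sn²⁺]/[Sn⁴⁺] and the known concentrations, [Co²⁺] in the numerator gives [Co²⁺] = 0.033 M.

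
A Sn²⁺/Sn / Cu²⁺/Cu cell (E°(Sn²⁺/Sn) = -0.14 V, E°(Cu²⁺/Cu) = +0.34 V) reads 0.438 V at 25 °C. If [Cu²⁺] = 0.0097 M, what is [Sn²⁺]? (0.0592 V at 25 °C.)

0.25 M

From the Nernst equation, log Q = n(E° − E)/0.0592 = 2(0.48 − 0.438)/0.0592 = 1.419, so Q = 26.2.
With Q = [Sn²⁺]/[Cu²⁺] and the known concentrations, [Sn²⁺] in the numerator gives [Sn²⁺] = 0.25 M.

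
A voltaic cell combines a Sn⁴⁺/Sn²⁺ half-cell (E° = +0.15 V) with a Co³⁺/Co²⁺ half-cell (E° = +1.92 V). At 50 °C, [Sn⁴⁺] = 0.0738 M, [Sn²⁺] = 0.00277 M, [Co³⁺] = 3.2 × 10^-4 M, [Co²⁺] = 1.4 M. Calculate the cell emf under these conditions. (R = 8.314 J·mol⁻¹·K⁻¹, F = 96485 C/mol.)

The Co³⁺/Co²⁺ couple has the higher reduction potential and acts as the cathode, so E°_cell = +1.92 − (+0.15) = 1.77 V.
Balancing electrons gives n = 2; the reaction quotient is Q = [Sn⁴⁺]·[Co²⁺]^2/([Sn²⁺]·[Co³⁺]^2) = 5.1 × 10^8.
E = E° − (RT/nF) ln Q = 1.77 − (8.314×323)/(2×96485) × (20.050) = 1.770 − 0.279 = 1.491 V.

1.49 V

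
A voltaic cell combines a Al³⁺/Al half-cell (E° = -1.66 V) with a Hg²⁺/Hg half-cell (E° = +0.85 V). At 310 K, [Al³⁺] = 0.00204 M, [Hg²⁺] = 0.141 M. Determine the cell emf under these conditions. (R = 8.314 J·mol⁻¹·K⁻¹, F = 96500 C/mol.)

2.54 V

The Hg²⁺/Hg couple has the higher reduction potential and acts as the cathode, so E°_cell = +0.85 − (-1.66) = 2.51 V.
Balancing electrons gives n = 6; the reaction quotient is Q = [Al³⁺]^2/[Hg²⁺]^3 = 0.00148.
E = E° − (RT/nF) ln Q = 2.51 − (8.314×310)/(6×96500) × (-6.513) = 2.510 + 0.029 = 2.539 V.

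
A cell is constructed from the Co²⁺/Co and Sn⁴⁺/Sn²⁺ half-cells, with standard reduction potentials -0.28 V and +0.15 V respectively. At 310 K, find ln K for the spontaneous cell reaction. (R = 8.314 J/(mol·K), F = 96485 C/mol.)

ln K = 32.2

E°_cell = +0.15 − (-0.28) = 0.43 V, with n = 2 electrons transferred.
At equilibrium E = 0, so the Nernst equation gives ln K = nFE°/RT = (2)(96485)(0.43)/((8.314)(310)) = 32.19.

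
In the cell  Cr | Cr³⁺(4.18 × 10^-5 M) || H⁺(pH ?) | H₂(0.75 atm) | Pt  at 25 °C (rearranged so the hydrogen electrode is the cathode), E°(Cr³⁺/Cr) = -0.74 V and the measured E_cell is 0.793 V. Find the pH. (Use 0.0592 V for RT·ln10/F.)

E°_cell = 0.74 V and n = 6.
log Q = n(E° − E)/0.0592 = 6×(0.74 − 0.793)/0.0592 = -5.372.
With Q = [Cr³⁺]^2·P(H₂)^3 / [H⁺]^6, solving for [H⁺] gives log[H⁺] = -0.627, so pH = 0.63.

pH = 0.63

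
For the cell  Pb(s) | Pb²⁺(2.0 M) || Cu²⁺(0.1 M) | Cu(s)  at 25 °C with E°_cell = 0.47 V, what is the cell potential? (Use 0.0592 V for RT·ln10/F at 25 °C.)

Balancing electrons gives n = 2; the reaction quotient is Q = [Pb²⁺]/[Cu²⁺] = 20.0.
At 25 °C, E = E° − (0.0592/n) log Q = 0.47 − (0.0592/2)(1.301) = 0.470 − 0.039 = 0.431 V.

0.431 V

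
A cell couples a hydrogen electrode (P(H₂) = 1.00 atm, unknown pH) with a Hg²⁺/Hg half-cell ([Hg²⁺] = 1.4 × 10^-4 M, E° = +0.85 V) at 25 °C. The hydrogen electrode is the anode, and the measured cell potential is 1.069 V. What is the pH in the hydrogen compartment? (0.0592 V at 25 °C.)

E°_cell = 0.85 V and n = 2.
log Q = n(E° − E)/0.0592 = 2×(0.85 − 1.069)/0.0592 = -7.399.
With Q = [H⁺]^2 / ([Hg²⁺]·P(H₂)), solving for [H⁺] gives log[H⁺] = -5.626, so pH = 5.63.

pH = 5.63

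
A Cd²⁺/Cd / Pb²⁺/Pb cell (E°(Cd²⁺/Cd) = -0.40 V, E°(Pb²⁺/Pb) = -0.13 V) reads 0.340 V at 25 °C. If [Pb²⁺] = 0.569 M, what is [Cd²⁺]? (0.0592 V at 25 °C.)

From the Nernst equation, log Q = n(E° − E)/0.0592 = 2(0.27 − 0.340)/0.0592 = -2.365, so Q = 0.00432.
With Q = [Cd²⁺]/[Pb²⁺] and the known concentrations, [Cd²⁺] in the numerator gives [Cd²⁺] = 0.0025 M.

0.0025 M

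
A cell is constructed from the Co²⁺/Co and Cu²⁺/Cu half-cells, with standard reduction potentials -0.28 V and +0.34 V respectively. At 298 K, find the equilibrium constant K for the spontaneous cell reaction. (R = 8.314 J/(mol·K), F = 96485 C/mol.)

E°_cell = +0.34 − (-0.28) = 0.62 V, with n = 2 electrons transferred.
At equilibrium E = 0, so the Nernst equation gives ln K = nFE°/RT = (2)(96485)(0.62)/((8.314)(298)) = 48.29.
K = e^48.29 = 9.4 × 10^20.

9.4 × 10^20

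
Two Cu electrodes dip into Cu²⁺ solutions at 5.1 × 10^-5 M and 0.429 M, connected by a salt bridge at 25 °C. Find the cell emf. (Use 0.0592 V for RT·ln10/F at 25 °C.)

Both half-cells are Cu²⁺/Cu, so E°_cell = 0. The concentrated side is the cathode; the cell reaction moves Cu²⁺ from high to low concentration with n = 2.
Q = [Cu²⁺]_dilute/[Cu²⁺]_conc = 5.1 × 10^-5/0.429 = 1.19 × 10^-4.
E = 0 − (0.0592/2) log Q = −(0.0592/2)(-3.925) = 0.1162 V.

0.12 V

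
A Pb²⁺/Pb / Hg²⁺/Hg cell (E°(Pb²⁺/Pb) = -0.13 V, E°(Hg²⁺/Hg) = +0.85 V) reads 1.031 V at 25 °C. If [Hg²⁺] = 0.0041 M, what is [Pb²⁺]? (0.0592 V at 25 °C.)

From the Nernst equation, log Q = n(E° − E)/0.0592 = 2(0.98 − 1.031)/0.0592 = -1.723, so Q = 0.0189.
With Q = [Pb²⁺]/[Hg²⁺] and the known concentrations, [Pb²⁺] in the numerator gives [Pb²⁺] = 7.8 × 10^-5 M.

7.8 × 10^-5 M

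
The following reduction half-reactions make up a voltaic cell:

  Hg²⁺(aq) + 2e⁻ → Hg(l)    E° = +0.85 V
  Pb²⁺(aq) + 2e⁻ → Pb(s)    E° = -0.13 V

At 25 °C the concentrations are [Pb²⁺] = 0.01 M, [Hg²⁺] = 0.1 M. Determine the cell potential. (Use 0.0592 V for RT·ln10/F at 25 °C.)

1.01 V

The Hg²⁺/Hg couple has the higher reduction potential and acts as the cathode, so E°_cell = +0.85 − (-0.13) = 0.98 V.
Balancing electrons gives n = 2; the reaction quotient is Q = [Pb²⁺]/[Hg²⁺] = 0.100.
At 25 °C, E = E° − (0.0592/n) log Q = 0.98 − (0.0592/2)(-1.000) = 0.980 + 0.030 = 1.010 V.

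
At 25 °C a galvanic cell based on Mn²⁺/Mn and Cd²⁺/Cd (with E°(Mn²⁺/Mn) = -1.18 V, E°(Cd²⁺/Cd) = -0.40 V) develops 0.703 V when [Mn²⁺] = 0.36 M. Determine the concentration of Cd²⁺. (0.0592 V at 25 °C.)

9 × 10^-4 M

From the Nernst equation, log Q = n(E° − E)/0.0592 = 2(0.78 − 0.703)/0.0592 = 2.601, so Q = 399.
With Q = [Mn²⁺]/[Cd²⁺] and the known concentrations, [Cd²⁺] in the denominator gives [Cd²⁺] = 9 × 10^-4 M.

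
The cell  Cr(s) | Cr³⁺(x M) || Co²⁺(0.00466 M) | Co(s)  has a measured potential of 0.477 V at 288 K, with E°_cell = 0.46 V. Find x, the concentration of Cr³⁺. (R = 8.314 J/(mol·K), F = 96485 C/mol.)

From the Nernst equation, ln Q = nF(E° − E)/RT = 6×96485×(0.46 − 0.477)/(8.314×288) = -4.110, so Q = 0.0164.
With Q = [Cr³⁺]^2/[Co²⁺]^3 and the known concentrations, [Cr³⁺]^2 in the numerator gives [Cr³⁺] = 4.1 × 10^-5 M.

4.1 × 10^-5 M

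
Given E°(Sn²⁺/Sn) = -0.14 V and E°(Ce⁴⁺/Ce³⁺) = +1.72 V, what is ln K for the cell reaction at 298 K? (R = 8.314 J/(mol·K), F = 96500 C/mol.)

ln K = 144.9

E°_cell = +1.72 − (-0.14) = 1.86 V, with n = 2 electrons transferred.
At equilibrium E = 0, so the Nernst equation gives ln K = nFE°/RT = (2)(96500)(1.86)/((8.314)(298)) = 144.89.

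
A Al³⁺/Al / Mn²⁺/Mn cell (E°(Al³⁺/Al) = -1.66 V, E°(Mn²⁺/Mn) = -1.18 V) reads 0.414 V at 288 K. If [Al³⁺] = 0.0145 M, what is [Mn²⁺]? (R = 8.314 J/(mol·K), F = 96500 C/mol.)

From the Nernst equation, ln Q = nF(E° − E)/RT = 6×96500×(0.48 − 0.414)/(8.314×288) = 15.960, so Q = 8.53 × 10^6.
With Q = [Al³⁺]^2/[Mn²⁺]^3 and the known concentrations, [Mn²⁺]^3 in the denominator gives [Mn²⁺] = 2.9 × 10^-4 M.

2.9 × 10^-4 M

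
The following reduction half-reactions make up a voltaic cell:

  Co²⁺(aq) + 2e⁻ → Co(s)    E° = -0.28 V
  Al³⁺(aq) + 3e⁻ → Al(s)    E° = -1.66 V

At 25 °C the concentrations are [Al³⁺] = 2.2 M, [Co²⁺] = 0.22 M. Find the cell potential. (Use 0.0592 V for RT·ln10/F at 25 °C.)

1.35 V

The Co²⁺/Co couple has the higher reduction potential and acts as the cathode, so E°_cell = -0.28 − (-1.66) = 1.38 V.
Balancing electrons gives n = 6; the reaction quotient is Q = [Al³⁺]^2/[Co²⁺]^3 = 455.
At 25 °C, E = E° − (0.0592/n) log Q = 1.38 − (0.0592/6)(2.658) = 1.380 − 0.026 = 1.354 V.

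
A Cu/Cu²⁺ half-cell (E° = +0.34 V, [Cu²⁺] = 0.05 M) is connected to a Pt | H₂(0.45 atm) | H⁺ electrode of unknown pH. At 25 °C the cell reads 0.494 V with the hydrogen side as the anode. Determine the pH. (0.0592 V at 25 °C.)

pH = 3.43

E°_cell = 0.34 V and n = 2.
log Q = n(E° − E)/0.0592 = 2×(0.34 − 0.494)/0.0592 = -5.203.
With Q = [H⁺]^2 / ([Cu²⁺]·P(H₂)), solving for [H⁺] gives log[H⁺] = -3.425, so pH = 3.43.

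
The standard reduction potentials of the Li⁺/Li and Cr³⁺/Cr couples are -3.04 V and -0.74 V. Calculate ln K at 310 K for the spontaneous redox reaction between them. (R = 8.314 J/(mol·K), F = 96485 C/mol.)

ln K = 258.3

E°_cell = -0.74 − (-3.04) = 2.30 V, with n = 3 electrons transferred.
At equilibrium E = 0, so the Nernst equation gives ln K = nFE°/RT = (3)(96485)(2.30)/((8.314)(310)) = 258.31.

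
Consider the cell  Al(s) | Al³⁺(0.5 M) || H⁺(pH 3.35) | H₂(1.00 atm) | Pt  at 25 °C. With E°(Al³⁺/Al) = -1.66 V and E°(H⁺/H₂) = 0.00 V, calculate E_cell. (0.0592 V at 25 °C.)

1.47 V

The hydrogen couple is the cathode, so E°_cell = 1.66 V; n = 6.
[H⁺] = 10^(−3.35) = 4.5 × 10^-4 M, and Q = [Al³⁺]^2·P(H₂)^3 / [H⁺]^6 = 3.15 × 10^19.
E = E° − (0.0592/6) log Q = 1.66 − (0.0592/6)(19.498) = 1.468 V.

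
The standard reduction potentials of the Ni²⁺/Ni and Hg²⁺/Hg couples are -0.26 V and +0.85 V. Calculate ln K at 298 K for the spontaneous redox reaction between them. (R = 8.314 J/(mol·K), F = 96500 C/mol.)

ln K = 86.5

E°_cell = +0.85 − (-0.26) = 1.11 V, with n = 2 electrons transferred.
At equilibrium E = 0, so the Nernst equation gives ln K = nFE°/RT = (2)(96500)(1.11)/((8.314)(298)) = 86.47.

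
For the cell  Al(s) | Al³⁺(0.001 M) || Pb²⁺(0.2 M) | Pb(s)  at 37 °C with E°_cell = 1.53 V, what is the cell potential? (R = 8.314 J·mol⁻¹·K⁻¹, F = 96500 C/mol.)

Balancing electrons gives n = 6; the reaction quotient is Q = [Al³⁺]^2/[Pb²⁺]^3 = 1.25 × 10^-4.
E = E° − (RT/nF) ln Q = 1.53 − (8.314×310)/(6×96500) × (-8.987) = 1.530 + 0.040 = 1.570 V.

1.57 V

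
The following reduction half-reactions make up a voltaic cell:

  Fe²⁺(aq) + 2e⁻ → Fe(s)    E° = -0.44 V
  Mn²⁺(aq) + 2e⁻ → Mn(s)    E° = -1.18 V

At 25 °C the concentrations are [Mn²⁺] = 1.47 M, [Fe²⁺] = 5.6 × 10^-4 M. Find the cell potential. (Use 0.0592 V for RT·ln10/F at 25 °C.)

0.639 V

The Fe²⁺/Fe couple has the higher reduction potential and acts as the cathode, so E°_cell = -0.44 − (-1.18) = 0.74 V.
Balancing electrons gives n = 2; the reaction quotient is Q = [Mn²⁺]/[Fe²⁺] = 2620.
At 25 °C, E = E° − (0.0592/n) log Q = 0.74 − (0.0592/2)(3.419) = 0.740 − 0.101 = 0.639 V.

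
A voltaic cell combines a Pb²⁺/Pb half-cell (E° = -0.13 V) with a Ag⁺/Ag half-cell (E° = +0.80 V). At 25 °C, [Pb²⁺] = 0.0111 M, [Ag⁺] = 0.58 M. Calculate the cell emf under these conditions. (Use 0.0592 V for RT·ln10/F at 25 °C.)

The Ag⁺/Ag couple has the higher reduction potential and acts as the cathode, so E°_cell = +0.80 − (-0.13) = 0.93 V.
Balancing electrons gives n = 2; the reaction quotient is Q = [Pb²⁺]/[Ag⁺]^2 = 0.0330.
At 25 °C, E = E° − (0.0592/n) log Q = 0.93 − (0.0592/2)(-1.482) = 0.930 + 0.044 = 0.974 V.

0.974 V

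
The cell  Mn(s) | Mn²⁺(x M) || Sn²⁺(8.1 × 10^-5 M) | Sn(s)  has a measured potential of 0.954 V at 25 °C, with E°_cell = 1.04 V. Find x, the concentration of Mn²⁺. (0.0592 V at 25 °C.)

0.065 M

From the Nernst equation, log Q = n(E° − E)/0.0592 = 2(1.04 − 0.954)/0.0592 = 2.905, so Q = 804.
With Q = [Mn²⁺]/[Sn²⁺] and the known concentrations, [Mn²⁺] in the numerator gives [Mn²⁺] = 0.065 M.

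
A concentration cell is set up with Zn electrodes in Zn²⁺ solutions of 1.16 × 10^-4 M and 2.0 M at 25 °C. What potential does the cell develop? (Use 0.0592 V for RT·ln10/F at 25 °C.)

Both half-cells are Zn²⁺/Zn, so E°_cell = 0. The concentrated side is the cathode; the cell reaction moves Zn²⁺ from high to low concentration with n = 2.
Q = [Zn²⁺]_dilute/[Zn²⁺]_conc = 1.16 × 10^-4/2.0 = 5.8 × 10^-5.
E = 0 − (0.0592/2) log Q = −(0.0592/2)(-4.237) = 0.1254 V.

0.13 V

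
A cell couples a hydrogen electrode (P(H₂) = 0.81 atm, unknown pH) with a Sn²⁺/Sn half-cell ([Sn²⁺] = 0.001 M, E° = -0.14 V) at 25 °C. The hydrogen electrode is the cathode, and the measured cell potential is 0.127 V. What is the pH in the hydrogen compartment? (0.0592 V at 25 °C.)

pH = 1.77

E°_cell = 0.14 V and n = 2.
log Q = n(E° − E)/0.0592 = 2×(0.14 − 0.127)/0.0592 = 0.439.
With Q = [Sn²⁺]·P(H₂) / [H⁺]^2, solving for [H⁺] gives log[H⁺] = -1.765, so pH = 1.77.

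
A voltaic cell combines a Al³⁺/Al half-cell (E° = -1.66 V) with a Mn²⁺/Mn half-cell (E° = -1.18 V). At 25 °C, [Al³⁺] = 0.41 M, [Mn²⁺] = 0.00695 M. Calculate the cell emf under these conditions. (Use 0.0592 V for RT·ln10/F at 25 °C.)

0.424 V

The Mn²⁺/Mn couple has the higher reduction potential and acts as the cathode, so E°_cell = -1.18 − (-1.66) = 0.48 V.
Balancing electrons gives n = 6; the reaction quotient is Q = [Al³⁺]^2/[Mn²⁺]^3 = 5.01 × 10^5.
At 25 °C, E = E° − (0.0592/n) log Q = 0.48 − (0.0592/6)(5.700) = 0.480 − 0.056 = 0.424 V.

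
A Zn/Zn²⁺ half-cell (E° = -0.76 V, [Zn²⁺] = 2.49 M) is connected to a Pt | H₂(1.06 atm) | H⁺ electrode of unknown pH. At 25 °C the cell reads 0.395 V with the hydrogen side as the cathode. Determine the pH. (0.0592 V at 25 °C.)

pH = 5.95

E°_cell = 0.76 V and n = 2.
log Q = n(E° − E)/0.0592 = 2×(0.76 − 0.395)/0.0592 = 12.331.
With Q = [Zn²⁺]·P(H₂) / [H⁺]^2, solving for [H⁺] gives log[H⁺] = -5.955, so pH = 5.95.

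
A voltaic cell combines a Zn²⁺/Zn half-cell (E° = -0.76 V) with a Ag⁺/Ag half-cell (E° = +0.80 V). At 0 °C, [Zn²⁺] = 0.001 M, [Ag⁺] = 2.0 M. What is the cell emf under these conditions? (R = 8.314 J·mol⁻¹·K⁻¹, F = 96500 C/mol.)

The Ag⁺/Ag couple has the higher reduction potential and acts as the cathode, so E°_cell = +0.80 − (-0.76) = 1.56 V.
Balancing electrons gives n = 2; the reaction quotient is Q = [Zn²⁺]/[Ag⁺]^2 = 2.5 × 10^-4.
E = E° − (RT/nF) ln Q = 1.56 − (8.314×273)/(2×96500) × (-8.294) = 1.560 + 0.098 = 1.658 V.

1.66 V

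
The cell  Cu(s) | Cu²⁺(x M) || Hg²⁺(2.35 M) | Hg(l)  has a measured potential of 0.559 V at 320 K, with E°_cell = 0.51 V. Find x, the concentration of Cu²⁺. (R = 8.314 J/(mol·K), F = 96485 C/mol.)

0.067 M

From the Nernst equation, ln Q = nF(E° − E)/RT = 2×96485×(0.51 − 0.559)/(8.314×320) = -3.554, so Q = 0.0286.
With Q = [Cu²⁺]/[Hg²⁺] and the known concentrations, [Cu²⁺] in the numerator gives [Cu²⁺] = 0.067 M.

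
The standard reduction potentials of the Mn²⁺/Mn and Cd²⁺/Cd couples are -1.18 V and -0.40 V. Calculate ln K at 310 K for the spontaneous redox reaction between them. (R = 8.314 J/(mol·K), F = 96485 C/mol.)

E°_cell = -0.40 − (-1.18) = 0.78 V, with n = 2 electrons transferred.
At equilibrium E = 0, so the Nernst equation gives ln K = nFE°/RT = (2)(96485)(0.78)/((8.314)(310)) = 58.40.

ln K = 58.4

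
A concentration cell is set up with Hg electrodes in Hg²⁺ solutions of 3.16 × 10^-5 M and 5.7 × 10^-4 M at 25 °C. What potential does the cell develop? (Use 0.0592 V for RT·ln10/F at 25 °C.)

Both half-cells are Hg²⁺/Hg, so E°_cell = 0. The concentrated side is the cathode; the cell reaction moves Hg²⁺ from high to low concentration with n = 2.
Q = [Hg²⁺]_dilute/[Hg²⁺]_conc = 3.16 × 10^-5/5.7 × 10^-4 = 0.0554.
E = 0 − (0.0592/2) log Q = −(0.0592/2)(-1.256) = 0.0372 V.

0.037 V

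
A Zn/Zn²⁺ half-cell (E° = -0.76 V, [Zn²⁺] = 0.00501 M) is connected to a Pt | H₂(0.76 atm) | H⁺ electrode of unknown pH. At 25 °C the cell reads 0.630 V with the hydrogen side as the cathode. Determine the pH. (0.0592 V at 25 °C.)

pH = 3.41

E°_cell = 0.76 V and n = 2.
log Q = n(E° − E)/0.0592 = 2×(0.76 − 0.630)/0.0592 = 4.392.
With Q = [Zn²⁺]·P(H₂) / [H⁺]^2, solving for [H⁺] gives log[H⁺] = -3.406, so pH = 3.41.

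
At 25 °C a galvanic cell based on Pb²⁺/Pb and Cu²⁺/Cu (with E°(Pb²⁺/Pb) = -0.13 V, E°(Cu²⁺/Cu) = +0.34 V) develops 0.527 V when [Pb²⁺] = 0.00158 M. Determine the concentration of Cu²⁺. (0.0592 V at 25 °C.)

0.13 M

From the Nernst equation, log Q = n(E° − E)/0.0592 = 2(0.47 − 0.527)/0.0592 = -1.926, so Q = 0.0119.
With Q = [Pb²⁺]/[Cu²⁺] and the known concentrations, [Cu²⁺] in the denominator gives [Cu²⁺] = 0.13 M.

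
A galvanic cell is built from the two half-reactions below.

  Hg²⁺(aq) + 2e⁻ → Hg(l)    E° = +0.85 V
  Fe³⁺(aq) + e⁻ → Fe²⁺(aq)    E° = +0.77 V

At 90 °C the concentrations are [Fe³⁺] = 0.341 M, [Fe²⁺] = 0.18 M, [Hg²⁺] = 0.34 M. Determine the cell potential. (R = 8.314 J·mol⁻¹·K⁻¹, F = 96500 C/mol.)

0.043 V

The Hg²⁺/Hg couple has the higher reduction potential and acts as the cathode, so E°_cell = +0.85 − (+0.77) = 0.08 V.
Balancing electrons gives n = 2; the reaction quotient is Q = [Fe³⁺]^2/([Fe²⁺]^2·[Hg²⁺]) = 10.6.
E = E° − (RT/nF) ln Q = 0.08 − (8.314×363)/(2×96500) × (2.357) = 0.080 − 0.037 = 0.043 V.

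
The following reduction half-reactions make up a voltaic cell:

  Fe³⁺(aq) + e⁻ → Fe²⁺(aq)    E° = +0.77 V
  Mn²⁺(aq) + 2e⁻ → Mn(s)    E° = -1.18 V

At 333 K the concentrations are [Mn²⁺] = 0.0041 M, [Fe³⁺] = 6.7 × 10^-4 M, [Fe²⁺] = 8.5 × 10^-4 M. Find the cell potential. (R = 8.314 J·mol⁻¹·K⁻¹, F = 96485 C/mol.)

The Fe³⁺/Fe²⁺ couple has the higher reduction potential and acts as the cathode, so E°_cell = +0.77 − (-1.18) = 1.95 V.
Balancing electrons gives n = 2; the reaction quotient is Q = [Mn²⁺]·[Fe²⁺]^2/[Fe³⁺]^2 = 0.00660.
E = E° − (RT/nF) ln Q = 1.95 − (8.314×333)/(2×96485) × (-5.021) = 1.950 + 0.072 = 2.022 V.

2.02 V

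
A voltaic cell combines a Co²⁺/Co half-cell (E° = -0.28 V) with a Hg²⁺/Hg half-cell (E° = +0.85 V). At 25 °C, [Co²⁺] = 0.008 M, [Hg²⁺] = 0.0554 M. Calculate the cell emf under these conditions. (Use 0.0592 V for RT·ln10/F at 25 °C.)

1.15 V

The Hg²⁺/Hg couple has the higher reduction potential and acts as the cathode, so E°_cell = +0.85 − (-0.28) = 1.13 V.
Balancing electrons gives n = 2; the reaction quotient is Q = [Co²⁺]/[Hg²⁺] = 0.144.
At 25 °C, E = E° − (0.0592/n) log Q = 1.13 − (0.0592/2)(-0.840) = 1.130 + 0.025 = 1.155 V.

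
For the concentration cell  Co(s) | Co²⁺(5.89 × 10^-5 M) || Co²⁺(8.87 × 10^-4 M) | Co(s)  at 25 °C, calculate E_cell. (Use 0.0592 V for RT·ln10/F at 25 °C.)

Both half-cells are Co²⁺/Co, so E°_cell = 0. The concentrated side is the cathode; the cell reaction moves Co²⁺ from high to low concentration with n = 2.
Q = [Co²⁺]_dilute/[Co²⁺]_conc = 5.89 × 10^-5/8.87 × 10^-4 = 0.0664.
E = 0 − (0.0592/2) log Q = −(0.0592/2)(-1.178) = 0.0349 V.

0.035 V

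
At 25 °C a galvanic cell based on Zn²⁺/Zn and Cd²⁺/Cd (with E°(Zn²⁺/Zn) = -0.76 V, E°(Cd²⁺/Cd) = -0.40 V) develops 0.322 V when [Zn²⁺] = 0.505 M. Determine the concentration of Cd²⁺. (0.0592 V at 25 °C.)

From the Nernst equation, log Q = n(E° − E)/0.0592 = 2(0.36 − 0.322)/0.0592 = 1.284, so Q = 19.2.
With Q = [Zn²⁺]/[Cd²⁺] and the known concentrations, [Cd²⁺] in the denominator gives [Cd²⁺] = 0.026 M.

0.026 M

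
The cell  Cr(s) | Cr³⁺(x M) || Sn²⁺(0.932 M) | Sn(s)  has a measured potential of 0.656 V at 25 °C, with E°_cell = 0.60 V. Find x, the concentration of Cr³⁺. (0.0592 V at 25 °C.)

From the Nernst equation, log Q = n(E° − E)/0.0592 = 6(0.60 − 0.656)/0.0592 = -5.676, so Q = 2.11 × 10^-6.
With Q = [Cr³⁺]^2/[Sn²⁺]^3 and the known concentrations, [Cr³⁺]^2 in the numerator gives [Cr³⁺] = 0.0013 M.

0.0013 M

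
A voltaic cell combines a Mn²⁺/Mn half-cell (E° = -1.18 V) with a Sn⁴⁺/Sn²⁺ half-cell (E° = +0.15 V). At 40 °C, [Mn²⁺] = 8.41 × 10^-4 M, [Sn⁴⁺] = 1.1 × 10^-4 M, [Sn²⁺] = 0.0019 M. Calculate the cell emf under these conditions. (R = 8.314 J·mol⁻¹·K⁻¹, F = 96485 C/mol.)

The Sn⁴⁺/Sn²⁺ couple has the higher reduction potential and acts as the cathode, so E°_cell = +0.15 − (-1.18) = 1.33 V.
Balancing electrons gives n = 2; the reaction quotient is Q = [Mn²⁺]·[Sn²⁺]/[Sn⁴⁺] = 0.0145.
E = E° − (RT/nF) ln Q = 1.33 − (8.314×313)/(2×96485) × (-4.232) = 1.330 + 0.057 = 1.387 V.

1.39 V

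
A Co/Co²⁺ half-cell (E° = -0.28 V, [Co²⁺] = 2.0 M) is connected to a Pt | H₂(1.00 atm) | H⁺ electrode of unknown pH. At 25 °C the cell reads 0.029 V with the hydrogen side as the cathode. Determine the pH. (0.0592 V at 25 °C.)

E°_cell = 0.28 V and n = 2.
log Q = n(E° − E)/0.0592 = 2×(0.28 − 0.029)/0.0592 = 8.480.
With Q = [Co²⁺]·P(H₂) / [H⁺]^2, solving for [H⁺] gives log[H⁺] = -4.089, so pH = 4.09.

pH = 4.09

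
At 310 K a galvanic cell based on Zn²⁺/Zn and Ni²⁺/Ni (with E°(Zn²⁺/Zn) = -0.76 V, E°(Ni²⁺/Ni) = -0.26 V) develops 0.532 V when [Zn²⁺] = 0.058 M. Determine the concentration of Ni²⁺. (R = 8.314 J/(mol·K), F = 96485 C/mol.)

0.64 M

From the Nernst equation, ln Q = nF(E° − E)/RT = 2×96485×(0.50 − 0.532)/(8.314×310) = -2.396, so Q = 0.0911.
With Q = [Zn²⁺]/[Ni²⁺] and the known concentrations, [Ni²⁺] in the denominator gives [Ni²⁺] = 0.64 M.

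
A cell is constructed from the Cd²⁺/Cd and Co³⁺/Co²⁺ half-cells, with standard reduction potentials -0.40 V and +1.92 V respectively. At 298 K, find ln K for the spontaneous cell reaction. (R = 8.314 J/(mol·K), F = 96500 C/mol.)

E°_cell = +1.92 − (-0.40) = 2.32 V, with n = 2 electrons transferred.
At equilibrium E = 0, so the Nernst equation gives ln K = nFE°/RT = (2)(96500)(2.32)/((8.314)(298)) = 180.73.

ln K = 180.7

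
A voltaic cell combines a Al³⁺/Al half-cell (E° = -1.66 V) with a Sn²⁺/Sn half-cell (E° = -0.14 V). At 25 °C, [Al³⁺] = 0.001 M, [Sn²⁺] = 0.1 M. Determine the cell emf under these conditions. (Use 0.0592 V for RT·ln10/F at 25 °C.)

The Sn²⁺/Sn couple has the higher reduction potential and acts as the cathode, so E°_cell = -0.14 − (-1.66) = 1.52 V.
Balancing electrons gives n = 6; the reaction quotient is Q = [Al³⁺]^2/[Sn²⁺]^3 = 0.00100.
At 25 °C, E = E° − (0.0592/n) log Q = 1.52 − (0.0592/6)(-3.000) = 1.520 + 0.030 = 1.550 V.

1.55 V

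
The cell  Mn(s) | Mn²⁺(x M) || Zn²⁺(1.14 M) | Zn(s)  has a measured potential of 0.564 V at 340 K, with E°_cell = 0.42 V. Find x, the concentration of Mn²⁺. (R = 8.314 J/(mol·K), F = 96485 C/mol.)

6.1 × 10^-5 M

From the Nernst equation, ln Q = nF(E° − E)/RT = 2×96485×(0.42 − 0.564)/(8.314×340) = -9.830, so Q = 5.38 × 10^-5.
With Q = [Mn²⁺]/[Zn²⁺] and the known concentrations, [Mn²⁺] in the numerator gives [Mn²⁺] = 6.1 × 10^-5 M.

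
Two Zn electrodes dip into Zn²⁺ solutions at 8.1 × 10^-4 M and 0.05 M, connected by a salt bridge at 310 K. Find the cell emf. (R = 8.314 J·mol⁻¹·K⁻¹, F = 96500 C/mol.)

0.055 V

Both half-cells are Zn²⁺/Zn, so E°_cell = 0. The concentrated side is the cathode; the cell reaction moves Zn²⁺ from high to low concentration with n = 2.
Q = [Zn²⁺]_dilute/[Zn²⁺]_conc = 8.1 × 10^-4/0.05 = 0.0162.
E = 0 − (RT/nF) ln Q = −((8.314×310)/(2×96500))(-4.123) = 0.0551 V.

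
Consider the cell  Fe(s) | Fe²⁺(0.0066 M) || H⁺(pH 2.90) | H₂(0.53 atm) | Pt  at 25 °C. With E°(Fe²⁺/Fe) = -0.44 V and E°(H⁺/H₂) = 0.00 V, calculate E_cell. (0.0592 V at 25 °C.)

0.34 V

The hydrogen couple is the cathode, so E°_cell = 0.44 V; n = 2.
[H⁺] = 10^(−2.90) = 0.0013 M, and Q = [Fe²⁺]·P(H₂) / [H⁺]^2 = 2210.
E = E° − (0.0592/2) log Q = 0.44 − (0.0592/2)(3.344) = 0.341 V.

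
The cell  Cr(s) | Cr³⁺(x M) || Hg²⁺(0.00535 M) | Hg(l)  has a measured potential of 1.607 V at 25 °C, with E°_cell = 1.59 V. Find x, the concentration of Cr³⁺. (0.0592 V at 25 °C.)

From the Nernst equation, log Q = n(E° − E)/0.0592 = 6(1.59 − 1.607)/0.0592 = -1.723, so Q = 0.0189.
With Q = [Cr³⁺]^2/[Hg²⁺]^3 and the known concentrations, [Cr³⁺]^2 in the numerator gives [Cr³⁺] = 5.4 × 10^-5 M.

5.4 × 10^-5 M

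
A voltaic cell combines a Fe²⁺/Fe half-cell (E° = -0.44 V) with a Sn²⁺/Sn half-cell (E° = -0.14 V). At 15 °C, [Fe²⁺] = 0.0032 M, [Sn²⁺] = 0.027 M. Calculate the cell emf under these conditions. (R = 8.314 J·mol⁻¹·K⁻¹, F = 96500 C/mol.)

0.326 V

The Sn²⁺/Sn couple has the higher reduction potential and acts as the cathode, so E°_cell = -0.14 − (-0.44) = 0.30 V.
Balancing electrons gives n = 2; the reaction quotient is Q = [Fe²⁺]/[Sn²⁺] = 0.119.
E = E° − (RT/nF) ln Q = 0.30 − (8.314×288)/(2×96500) × (-2.133) = 0.300 + 0.026 = 0.326 V.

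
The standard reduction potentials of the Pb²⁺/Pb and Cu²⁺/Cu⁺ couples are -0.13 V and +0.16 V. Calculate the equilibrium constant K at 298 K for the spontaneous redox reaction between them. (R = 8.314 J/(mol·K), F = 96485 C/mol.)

6.4 × 10^9

E°_cell = +0.16 − (-0.13) = 0.29 V, with n = 2 electrons transferred.
At equilibrium E = 0, so the Nernst equation gives ln K = nFE°/RT = (2)(96485)(0.29)/((8.314)(298)) = 22.59.
K = e^22.59 = 6.4 × 10^9.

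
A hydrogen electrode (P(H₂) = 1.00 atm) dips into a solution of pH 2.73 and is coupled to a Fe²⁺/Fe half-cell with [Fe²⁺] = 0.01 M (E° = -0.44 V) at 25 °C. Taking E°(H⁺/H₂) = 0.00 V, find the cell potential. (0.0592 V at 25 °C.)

The hydrogen couple is the cathode, so E°_cell = 0.44 V; n = 2.
[H⁺] = 10^(−2.73) = 0.0019 M, and Q = [Fe²⁺]·P(H₂) / [H⁺]^2 = 2880.
E = E° − (0.0592/2) log Q = 0.44 − (0.0592/2)(3.460) = 0.338 V.

0.34 V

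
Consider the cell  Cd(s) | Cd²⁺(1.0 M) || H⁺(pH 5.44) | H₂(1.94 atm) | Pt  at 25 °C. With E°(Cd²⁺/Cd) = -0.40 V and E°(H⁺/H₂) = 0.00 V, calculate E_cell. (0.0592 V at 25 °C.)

0.069 V

The hydrogen couple is the cathode, so E°_cell = 0.40 V; n = 2.
[H⁺] = 10^(−5.44) = 3.6 × 10^-6 M, and Q = [Cd²⁺]·P(H₂) / [H⁺]^2 = 1.47 × 10^11.
E = E° − (0.0592/2) log Q = 0.40 − (0.0592/2)(11.168) = 0.069 V.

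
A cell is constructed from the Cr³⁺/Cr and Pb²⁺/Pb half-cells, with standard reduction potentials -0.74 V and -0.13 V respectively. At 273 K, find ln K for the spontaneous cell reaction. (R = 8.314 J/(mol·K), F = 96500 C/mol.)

ln K = 155.6

E°_cell = -0.13 − (-0.74) = 0.61 V, with n = 6 electrons transferred.
At equilibrium E = 0, so the Nernst equation gives ln K = nFE°/RT = (6)(96500)(0.61)/((8.314)(273)) = 155.61.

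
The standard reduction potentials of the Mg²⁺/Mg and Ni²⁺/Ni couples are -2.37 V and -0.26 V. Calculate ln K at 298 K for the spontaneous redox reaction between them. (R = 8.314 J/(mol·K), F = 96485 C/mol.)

E°_cell = -0.26 − (-2.37) = 2.11 V, with n = 2 electrons transferred.
At equilibrium E = 0, so the Nernst equation gives ln K = nFE°/RT = (2)(96485)(2.11)/((8.314)(298)) = 164.34.

ln K = 164.3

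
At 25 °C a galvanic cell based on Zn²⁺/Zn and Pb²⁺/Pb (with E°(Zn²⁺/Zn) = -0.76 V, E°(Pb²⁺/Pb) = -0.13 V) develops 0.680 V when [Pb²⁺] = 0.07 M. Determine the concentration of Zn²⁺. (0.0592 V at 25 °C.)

0.0014 M

From the Nernst equation, log Q = n(E° − E)/0.0592 = 2(0.63 − 0.680)/0.0592 = -1.689, so Q = 0.0205.
With Q = [Zn²⁺]/[Pb²⁺] and the known concentrations, [Zn²⁺] in the numerator gives [Zn²⁺] = 0.0014 M.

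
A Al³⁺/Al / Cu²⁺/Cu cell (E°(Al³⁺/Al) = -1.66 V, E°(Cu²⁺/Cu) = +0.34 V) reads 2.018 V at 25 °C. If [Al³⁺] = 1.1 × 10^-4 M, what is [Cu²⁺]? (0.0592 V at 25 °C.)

0.0093 M

From the Nernst equation, log Q = n(E° − E)/0.0592 = 6(2.00 − 2.018)/0.0592 = -1.824, so Q = 0.0150.
With Q = [Al³⁺]^2/[Cu²⁺]^3 and the known concentrations, [Cu²⁺]^3 in the denominator gives [Cu²⁺] = 0.0093 M.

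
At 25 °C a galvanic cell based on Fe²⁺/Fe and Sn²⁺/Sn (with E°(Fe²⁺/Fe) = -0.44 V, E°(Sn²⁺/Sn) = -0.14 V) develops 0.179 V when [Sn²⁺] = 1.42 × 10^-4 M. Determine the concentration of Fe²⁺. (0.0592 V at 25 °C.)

1.7 M

From the Nernst equation, log Q = n(E° − E)/0.0592 = 2(0.30 − 0.179)/0.0592 = 4.088, so Q = 1.22 × 10^4.
With Q = [Fe²⁺]/[Sn²⁺] and the known concentrations, [Fe²⁺] in the numerator gives [Fe²⁺] = 1.7 M.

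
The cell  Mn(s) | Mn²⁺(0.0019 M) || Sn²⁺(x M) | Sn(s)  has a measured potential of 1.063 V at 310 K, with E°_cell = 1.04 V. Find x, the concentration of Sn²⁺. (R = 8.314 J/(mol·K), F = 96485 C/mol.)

0.011 M

From the Nernst equation, ln Q = nF(E° − E)/RT = 2×96485×(1.04 − 1.063)/(8.314×310) = -1.722, so Q = 0.179.
With Q = [Mn²⁺]/[Sn²⁺] and the known concentrations, [Sn²⁺] in the denominator gives [Sn²⁺] = 0.011 M.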